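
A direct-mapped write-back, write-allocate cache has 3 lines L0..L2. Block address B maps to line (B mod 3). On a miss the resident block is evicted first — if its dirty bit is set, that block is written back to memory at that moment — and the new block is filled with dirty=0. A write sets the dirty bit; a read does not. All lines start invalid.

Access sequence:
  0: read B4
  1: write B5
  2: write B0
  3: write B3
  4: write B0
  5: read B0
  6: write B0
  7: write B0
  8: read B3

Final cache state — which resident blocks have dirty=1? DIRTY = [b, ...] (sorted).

DIRTY = [5]

0: R B4 → L1 miss [-]
1: W B5 → L2 miss [D]
2: W B0 → L0 miss [D]
3: W B3 → L0 miss wb→B0 [D]
4: W B0 → L0 miss wb→B3 [D]
5: R B0 → L0 hit [D]
6: W B0 → L0 hit [D]
7: W B0 → L0 hit [D]
8: R B3 → L0 miss wb→B0 [-]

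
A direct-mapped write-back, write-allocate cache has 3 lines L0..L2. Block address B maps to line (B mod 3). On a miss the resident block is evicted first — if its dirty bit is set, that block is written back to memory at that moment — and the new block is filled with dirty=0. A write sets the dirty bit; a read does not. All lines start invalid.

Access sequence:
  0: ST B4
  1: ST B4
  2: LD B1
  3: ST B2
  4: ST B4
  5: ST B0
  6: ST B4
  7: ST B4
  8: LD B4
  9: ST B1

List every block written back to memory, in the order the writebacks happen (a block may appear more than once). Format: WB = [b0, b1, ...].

WB = [4, 4]

0: W B4 -> L1 miss  d=D]
1: W B4 -> L1 hit  d=D]
2: R B1 -> L1 miss wb->B4  d=-]
3: W B2 -> L2 miss  d=D]
4: W B4 -> L1 miss  d=D]
5: W B0 -> L0 miss  d=D]
6: W B4 -> L1 hit  d=D]
7: W B4 -> L1 hit  d=D]
8: R B4 -> L1 hit  d=D]
9: W B1 -> L1 miss wb->B4  d=D]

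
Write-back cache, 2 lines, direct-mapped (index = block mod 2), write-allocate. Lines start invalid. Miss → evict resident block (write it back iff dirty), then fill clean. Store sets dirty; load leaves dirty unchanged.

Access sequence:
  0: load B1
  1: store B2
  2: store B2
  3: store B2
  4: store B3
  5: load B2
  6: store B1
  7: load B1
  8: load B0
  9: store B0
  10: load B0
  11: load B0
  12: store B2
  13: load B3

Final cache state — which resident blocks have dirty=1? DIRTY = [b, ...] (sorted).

DIRTY = [2]

0: R B1 → L1 miss [-]
1: W B2 → L0 miss [D]
2: W B2 → L0 hit [D]
3: W B2 → L0 hit [D]
4: W B3 → L1 miss [D]
5: R B2 → L0 hit [D]
6: W B1 → L1 miss wb→B3 [D]
7: R B1 → L1 hit [D]
8: R B0 → L0 miss wb→B2 [-]
9: W B0 → L0 hit [D]
10: R B0 → L0 hit [D]
11: R B0 → L0 hit [D]
12: W B2 → L0 miss wb→B0 [D]
13: R B3 → L1 miss wb→B1 [-]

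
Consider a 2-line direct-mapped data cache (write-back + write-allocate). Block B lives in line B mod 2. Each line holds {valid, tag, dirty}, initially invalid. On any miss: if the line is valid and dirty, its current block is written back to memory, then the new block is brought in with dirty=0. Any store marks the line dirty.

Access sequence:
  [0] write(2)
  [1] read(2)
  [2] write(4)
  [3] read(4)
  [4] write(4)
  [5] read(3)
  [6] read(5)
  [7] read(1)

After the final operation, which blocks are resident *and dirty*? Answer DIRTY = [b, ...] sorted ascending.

DIRTY = [4]

0: W B2 → L0 miss [D]
1: R B2 → L0 hit [D]
2: W B4 → L0 miss wb→B2 [D]
3: R B4 → L0 hit [D]
4: W B4 → L0 hit [D]
5: R B3 → L1 miss [-]
6: R B5 → L1 miss [-]
7: R B1 → L1 miss [-]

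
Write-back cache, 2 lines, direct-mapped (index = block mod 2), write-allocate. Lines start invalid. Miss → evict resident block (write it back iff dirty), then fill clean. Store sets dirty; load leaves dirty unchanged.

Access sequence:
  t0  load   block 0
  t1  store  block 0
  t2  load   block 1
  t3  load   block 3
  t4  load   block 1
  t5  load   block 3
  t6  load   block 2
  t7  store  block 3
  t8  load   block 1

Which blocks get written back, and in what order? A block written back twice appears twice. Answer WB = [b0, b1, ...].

WB = [0, 3]

0: R B0 → L0 miss [-]
1: W B0 → L0 hit [D]
2: R B1 → L1 miss [-]
3: R B3 → L1 miss [-]
4: R B1 → L1 miss [-]
5: R B3 → L1 miss [-]
6: R B2 → L0 miss wb→B0 [-]
7: W B3 → L1 hit [D]
8: R B1 → L1 miss wb→B3 [-]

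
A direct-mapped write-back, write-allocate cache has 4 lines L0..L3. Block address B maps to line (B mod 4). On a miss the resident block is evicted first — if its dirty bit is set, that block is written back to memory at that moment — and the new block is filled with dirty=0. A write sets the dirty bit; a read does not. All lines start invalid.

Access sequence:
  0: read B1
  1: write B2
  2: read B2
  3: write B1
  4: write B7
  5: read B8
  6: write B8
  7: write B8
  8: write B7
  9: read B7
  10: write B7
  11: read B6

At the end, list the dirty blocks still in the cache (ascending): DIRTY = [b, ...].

  0 | R B1 → L1 miss [-]
  1 | W B2 → L2 miss [D]
  2 | R B2 → L2 hit [D]
  3 | W B1 → L1 hit [D]
  4 | W B7 → L3 miss [D]
  5 | R B8 → L0 miss [-]
  6 | W B8 → L0 hit [D]
  7 | W B8 → L0 hit [D]
  8 | W B7 → L3 hit [D]
  9 | R B7 → L3 hit [D]
  10 | W B7 → L3 hit [D]
  11 | R B6 → L2 miss wb→B2 [-]

DIRTY = [1, 7, 8]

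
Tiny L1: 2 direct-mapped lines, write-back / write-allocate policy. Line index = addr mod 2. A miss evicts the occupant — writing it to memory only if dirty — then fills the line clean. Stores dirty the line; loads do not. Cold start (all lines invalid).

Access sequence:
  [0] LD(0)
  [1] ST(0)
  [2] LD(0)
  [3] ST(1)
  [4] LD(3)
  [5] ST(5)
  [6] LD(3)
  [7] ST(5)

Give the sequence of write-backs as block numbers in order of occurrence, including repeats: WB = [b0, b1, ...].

  0 | R B0 → L0 miss [-]
  1 | W B0 → L0 hit [D]
  2 | R B0 → L0 hit [D]
  3 | W B1 → L1 miss [D]
  4 | R B3 → L1 miss wb→B1 [-]
  5 | W B5 → L1 miss [D]
  6 | R B3 → L1 miss wb→B5 [-]
  7 | W B5 → L1 miss [D]

WB = [1, 5]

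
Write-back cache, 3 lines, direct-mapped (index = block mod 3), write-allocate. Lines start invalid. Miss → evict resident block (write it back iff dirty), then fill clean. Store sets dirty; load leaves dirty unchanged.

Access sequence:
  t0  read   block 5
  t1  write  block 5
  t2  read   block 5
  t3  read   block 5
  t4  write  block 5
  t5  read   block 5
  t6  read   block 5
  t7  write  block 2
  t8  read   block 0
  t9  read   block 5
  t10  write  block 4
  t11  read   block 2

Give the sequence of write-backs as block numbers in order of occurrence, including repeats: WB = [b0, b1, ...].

WB = [5, 2]

0: R B5 -> L2 miss  d=-]
1: W B5 -> L2 hit  d=D]
2: R B5 -> L2 hit  d=D]
3: R B5 -> L2 hit  d=D]
4: W B5 -> L2 hit  d=D]
5: R B5 -> L2 hit  d=D]
6: R B5 -> L2 hit  d=D]
7: W B2 -> L2 miss wb->B5  d=D]
8: R B0 -> L0 miss  d=-]
9: R B5 -> L2 miss wb->B2  d=-]
10: W B4 -> L1 miss  d=D]
11: R B2 -> L2 miss  d=-]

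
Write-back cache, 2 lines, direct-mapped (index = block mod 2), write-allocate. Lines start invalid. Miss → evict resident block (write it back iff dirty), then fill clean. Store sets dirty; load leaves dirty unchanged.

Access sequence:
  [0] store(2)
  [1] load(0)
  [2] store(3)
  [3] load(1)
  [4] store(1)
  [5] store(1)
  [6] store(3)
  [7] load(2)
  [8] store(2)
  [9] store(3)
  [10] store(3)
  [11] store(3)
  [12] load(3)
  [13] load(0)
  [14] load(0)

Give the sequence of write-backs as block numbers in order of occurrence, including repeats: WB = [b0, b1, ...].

WB = [2, 3, 1, 2]

0: W B2 -> L0 miss  d=D]
1: R B0 -> L0 miss wb->B2  d=-]
2: W B3 -> L1 miss  d=D]
3: R B1 -> L1 miss wb->B3  d=-]
4: W B1 -> L1 hit  d=D]
5: W B1 -> L1 hit  d=D]
6: W B3 -> L1 miss wb->B1  d=D]
7: R B2 -> L0 miss  d=-]
8: W B2 -> L0 hit  d=D]
9: W B3 -> L1 hit  d=D]
10: W B3 -> L1 hit  d=D]
11: W B3 -> L1 hit  d=D]
12: R B3 -> L1 hit  d=D]
13: R B0 -> L0 miss wb->B2  d=-]
14: R B0 -> L0 hit  d=-]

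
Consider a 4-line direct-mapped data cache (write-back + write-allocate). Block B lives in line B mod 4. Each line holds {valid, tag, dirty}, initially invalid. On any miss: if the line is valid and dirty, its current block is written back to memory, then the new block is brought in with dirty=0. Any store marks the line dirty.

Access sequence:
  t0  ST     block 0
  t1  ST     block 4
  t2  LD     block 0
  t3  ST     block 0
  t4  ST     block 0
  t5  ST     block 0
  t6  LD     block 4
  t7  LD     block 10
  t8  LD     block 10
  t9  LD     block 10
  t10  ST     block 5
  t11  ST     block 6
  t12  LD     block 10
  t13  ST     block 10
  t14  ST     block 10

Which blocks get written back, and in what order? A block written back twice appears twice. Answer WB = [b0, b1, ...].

  0 | W B0 → L0 miss [D]
  1 | W B4 → L0 miss wb→B0 [D]
  2 | R B0 → L0 miss wb→B4 [-]
  3 | W B0 → L0 hit [D]
  4 | W B0 → L0 hit [D]
  5 | W B0 → L0 hit [D]
  6 | R B4 → L0 miss wb→B0 [-]
  7 | R B10 → L2 miss [-]
  8 | R B10 → L2 hit [-]
  9 | R B10 → L2 hit [-]
  10 | W B5 → L1 miss [D]
  11 | W B6 → L2 miss [D]
  12 | R B10 → L2 miss wb→B6 [-]
  13 | W B10 → L2 hit [D]
  14 | W B10 → L2 hit [D]

WB = [0, 4, 0, 6]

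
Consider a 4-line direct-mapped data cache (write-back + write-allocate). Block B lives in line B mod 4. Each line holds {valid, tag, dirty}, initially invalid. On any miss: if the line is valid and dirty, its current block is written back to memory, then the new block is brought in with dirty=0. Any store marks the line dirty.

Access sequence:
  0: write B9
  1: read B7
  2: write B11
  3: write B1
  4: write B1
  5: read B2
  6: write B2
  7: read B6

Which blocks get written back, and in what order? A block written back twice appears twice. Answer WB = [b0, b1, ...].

  0 | W B9 → L1 miss [D]
  1 | R B7 → L3 miss [-]
  2 | W B11 → L3 miss [D]
  3 | W B1 → L1 miss wb→B9 [D]
  4 | W B1 → L1 hit [D]
  5 | R B2 → L2 miss [-]
  6 | W B2 → L2 hit [D]
  7 | R B6 → L2 miss wb→B2 [-]

WB = [9, 2]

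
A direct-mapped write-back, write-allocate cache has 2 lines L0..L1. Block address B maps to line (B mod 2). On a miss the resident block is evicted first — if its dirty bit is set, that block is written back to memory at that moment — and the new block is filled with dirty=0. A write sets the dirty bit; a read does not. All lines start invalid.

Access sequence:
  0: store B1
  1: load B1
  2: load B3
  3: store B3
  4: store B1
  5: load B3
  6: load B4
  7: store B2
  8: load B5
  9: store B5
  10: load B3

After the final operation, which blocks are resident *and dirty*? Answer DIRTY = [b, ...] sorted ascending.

0: W B1 → L1 miss [D]
1: R B1 → L1 hit [D]
2: R B3 → L1 miss wb→B1 [-]
3: W B3 → L1 hit [D]
4: W B1 → L1 miss wb→B3 [D]
5: R B3 → L1 miss wb→B1 [-]
6: R B4 → L0 miss [-]
7: W B2 → L0 miss [D]
8: R B5 → L1 miss [-]
9: W B5 → L1 hit [D]
10: R B3 → L1 miss wb→B5 [-]

DIRTY = [2]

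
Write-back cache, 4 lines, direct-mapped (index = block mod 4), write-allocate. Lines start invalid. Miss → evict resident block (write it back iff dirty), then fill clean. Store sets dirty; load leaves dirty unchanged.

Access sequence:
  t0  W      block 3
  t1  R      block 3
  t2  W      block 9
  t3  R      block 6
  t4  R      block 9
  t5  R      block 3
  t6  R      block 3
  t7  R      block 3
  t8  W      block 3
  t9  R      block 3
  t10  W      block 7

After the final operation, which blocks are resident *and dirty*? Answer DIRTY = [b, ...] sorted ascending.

0: W B3 → L3 miss [D]
1: R B3 → L3 hit [D]
2: W B9 → L1 miss [D]
3: R B6 → L2 miss [-]
4: R B9 → L1 hit [D]
5: R B3 → L3 hit [D]
6: R B3 → L3 hit [D]
7: R B3 → L3 hit [D]
8: W B3 → L3 hit [D]
9: R B3 → L3 hit [D]
10: W B7 → L3 miss wb→B3 [D]

DIRTY = [7, 9]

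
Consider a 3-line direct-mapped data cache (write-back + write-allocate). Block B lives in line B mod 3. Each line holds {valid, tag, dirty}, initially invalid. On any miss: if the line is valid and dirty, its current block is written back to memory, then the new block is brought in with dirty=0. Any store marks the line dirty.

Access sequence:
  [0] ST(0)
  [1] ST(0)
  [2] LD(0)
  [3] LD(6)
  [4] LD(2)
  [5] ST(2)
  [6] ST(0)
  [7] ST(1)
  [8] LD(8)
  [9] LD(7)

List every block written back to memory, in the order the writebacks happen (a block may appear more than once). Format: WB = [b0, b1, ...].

0: W B0 -> L0 miss  d=D]
1: W B0 -> L0 hit  d=D]
2: R B0 -> L0 hit  d=D]
3: R B6 -> L0 miss wb->B0  d=-]
4: R B2 -> L2 miss  d=-]
5: W B2 -> L2 hit  d=D]
6: W B0 -> L0 miss  d=D]
7: W B1 -> L1 miss  d=D]
8: R B8 -> L2 miss wb->B2  d=-]
9: R B7 -> L1 miss wb->B1  d=-]

WB = [0, 2, 1]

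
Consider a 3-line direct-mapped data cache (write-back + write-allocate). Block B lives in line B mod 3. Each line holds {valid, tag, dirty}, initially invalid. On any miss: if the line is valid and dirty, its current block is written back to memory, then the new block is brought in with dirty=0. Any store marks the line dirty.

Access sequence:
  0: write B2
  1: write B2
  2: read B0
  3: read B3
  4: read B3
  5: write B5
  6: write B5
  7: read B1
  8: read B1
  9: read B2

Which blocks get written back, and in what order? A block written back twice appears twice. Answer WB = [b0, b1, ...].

  0 | W B2 → L2 miss [D]
  1 | W B2 → L2 hit [D]
  2 | R B0 → L0 miss [-]
  3 | R B3 → L0 miss [-]
  4 | R B3 → L0 hit [-]
  5 | W B5 → L2 miss wb→B2 [D]
  6 | W B5 → L2 hit [D]
  7 | R B1 → L1 miss [-]
  8 | R B1 → L1 hit [-]
  9 | R B2 → L2 miss wb→B5 [-]

WB = [2, 5]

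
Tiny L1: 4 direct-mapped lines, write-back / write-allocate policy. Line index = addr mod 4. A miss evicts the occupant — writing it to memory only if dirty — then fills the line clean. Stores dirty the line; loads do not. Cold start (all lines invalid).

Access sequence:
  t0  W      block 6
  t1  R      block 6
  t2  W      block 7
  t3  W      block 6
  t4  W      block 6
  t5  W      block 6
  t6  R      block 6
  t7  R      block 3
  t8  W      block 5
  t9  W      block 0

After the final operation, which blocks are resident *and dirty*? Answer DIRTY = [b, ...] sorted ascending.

0: W B6 -> L2 miss  d=D]
1: R B6 -> L2 hit  d=D]
2: W B7 -> L3 miss  d=D]
3: W B6 -> L2 hit  d=D]
4: W B6 -> L2 hit  d=D]
5: W B6 -> L2 hit  d=D]
6: R B6 -> L2 hit  d=D]
7: R B3 -> L3 miss wb->B7  d=-]
8: W B5 -> L1 miss  d=D]
9: W B0 -> L0 miss  d=D]

DIRTY = [0, 5, 6]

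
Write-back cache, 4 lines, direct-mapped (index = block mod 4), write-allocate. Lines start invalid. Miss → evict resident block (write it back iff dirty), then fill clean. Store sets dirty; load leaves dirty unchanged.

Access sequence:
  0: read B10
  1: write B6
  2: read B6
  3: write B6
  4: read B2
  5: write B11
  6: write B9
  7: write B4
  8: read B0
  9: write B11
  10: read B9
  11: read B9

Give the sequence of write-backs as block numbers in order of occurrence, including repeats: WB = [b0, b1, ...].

WB = [6, 4]

0: R B10 -> L2 miss  d=-]
1: W B6 -> L2 miss  d=D]
2: R B6 -> L2 hit  d=D]
3: W B6 -> L2 hit  d=D]
4: R B2 -> L2 miss wb->B6  d=-]
5: W B11 -> L3 miss  d=D]
6: W B9 -> L1 miss  d=D]
7: W B4 -> L0 miss  d=D]
8: R B0 -> L0 miss wb->B4  d=-]
9: W B11 -> L3 hit  d=D]
10: R B9 -> L1 hit  d=D]
11: R B9 -> L1 hit  d=D]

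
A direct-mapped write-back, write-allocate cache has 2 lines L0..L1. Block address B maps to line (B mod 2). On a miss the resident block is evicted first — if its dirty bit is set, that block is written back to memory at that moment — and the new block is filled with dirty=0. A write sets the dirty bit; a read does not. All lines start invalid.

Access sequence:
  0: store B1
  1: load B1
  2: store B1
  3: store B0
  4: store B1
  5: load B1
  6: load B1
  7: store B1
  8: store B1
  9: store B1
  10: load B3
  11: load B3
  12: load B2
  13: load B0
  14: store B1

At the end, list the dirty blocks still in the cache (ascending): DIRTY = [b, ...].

DIRTY = [1]

  0 | W B1 → L1 miss [D]
  1 | R B1 → L1 hit [D]
  2 | W B1 → L1 hit [D]
  3 | W B0 → L0 miss [D]
  4 | W B1 → L1 hit [D]
  5 | R B1 → L1 hit [D]
  6 | R B1 → L1 hit [D]
  7 | W B1 → L1 hit [D]
  8 | W B1 → L1 hit [D]
  9 | W B1 → L1 hit [D]
  10 | R B3 → L1 miss wb→B1 [-]
  11 | R B3 → L1 hit [-]
  12 | R B2 → L0 miss wb→B0 [-]
  13 | R B0 → L0 miss [-]
  14 | W B1 → L1 miss [D]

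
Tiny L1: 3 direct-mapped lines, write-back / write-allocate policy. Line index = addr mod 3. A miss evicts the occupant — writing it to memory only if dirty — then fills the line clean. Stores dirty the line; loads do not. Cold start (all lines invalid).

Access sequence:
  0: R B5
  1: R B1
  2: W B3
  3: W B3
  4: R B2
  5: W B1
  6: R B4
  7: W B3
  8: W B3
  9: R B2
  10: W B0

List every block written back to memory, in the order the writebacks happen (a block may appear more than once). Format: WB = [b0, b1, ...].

WB = [1, 3]

0: R B5 -> L2 miss  d=-]
1: R B1 -> L1 miss  d=-]
2: W B3 -> L0 miss  d=D]
3: W B3 -> L0 hit  d=D]
4: R B2 -> L2 miss  d=-]
5: W B1 -> L1 hit  d=D]
6: R B4 -> L1 miss wb->B1  d=-]
7: W B3 -> L0 hit  d=D]
8: W B3 -> L0 hit  d=D]
9: R B2 -> L2 hit  d=-]
10: W B0 -> L0 miss wb->B3  d=D]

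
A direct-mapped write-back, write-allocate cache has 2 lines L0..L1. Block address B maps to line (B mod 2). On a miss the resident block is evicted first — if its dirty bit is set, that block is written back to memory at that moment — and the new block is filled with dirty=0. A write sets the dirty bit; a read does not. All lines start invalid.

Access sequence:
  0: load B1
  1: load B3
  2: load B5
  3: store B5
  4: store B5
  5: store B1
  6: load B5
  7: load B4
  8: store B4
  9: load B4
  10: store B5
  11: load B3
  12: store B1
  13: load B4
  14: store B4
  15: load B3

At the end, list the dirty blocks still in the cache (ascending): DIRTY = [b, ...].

DIRTY = [4]

  0 | R B1 → L1 miss [-]
  1 | R B3 → L1 miss [-]
  2 | R B5 → L1 miss [-]
  3 | W B5 → L1 hit [D]
  4 | W B5 → L1 hit [D]
  5 | W B1 → L1 miss wb→B5 [D]
  6 | R B5 → L1 miss wb→B1 [-]
  7 | R B4 → L0 miss [-]
  8 | W B4 → L0 hit [D]
  9 | R B4 → L0 hit [D]
  10 | W B5 → L1 hit [D]
  11 | R B3 → L1 miss wb→B5 [-]
  12 | W B1 → L1 miss [D]
  13 | R B4 → L0 hit [D]
  14 | W B4 → L0 hit [D]
  15 | R B3 → L1 miss wb→B1 [-]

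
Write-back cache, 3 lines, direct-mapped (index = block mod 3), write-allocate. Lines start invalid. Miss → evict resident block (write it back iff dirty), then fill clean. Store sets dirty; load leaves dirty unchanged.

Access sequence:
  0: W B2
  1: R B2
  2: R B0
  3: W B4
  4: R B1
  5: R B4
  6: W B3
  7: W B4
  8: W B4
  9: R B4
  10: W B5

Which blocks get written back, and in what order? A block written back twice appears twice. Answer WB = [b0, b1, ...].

WB = [4, 2]

  0 | W B2 → L2 miss [D]
  1 | R B2 → L2 hit [D]
  2 | R B0 → L0 miss [-]
  3 | W B4 → L1 miss [D]
  4 | R B1 → L1 miss wb→B4 [-]
  5 | R B4 → L1 miss [-]
  6 | W B3 → L0 miss [D]
  7 | W B4 → L1 hit [D]
  8 | W B4 → L1 hit [D]
  9 | R B4 → L1 hit [D]
  10 | W B5 → L2 miss wb→B2 [D]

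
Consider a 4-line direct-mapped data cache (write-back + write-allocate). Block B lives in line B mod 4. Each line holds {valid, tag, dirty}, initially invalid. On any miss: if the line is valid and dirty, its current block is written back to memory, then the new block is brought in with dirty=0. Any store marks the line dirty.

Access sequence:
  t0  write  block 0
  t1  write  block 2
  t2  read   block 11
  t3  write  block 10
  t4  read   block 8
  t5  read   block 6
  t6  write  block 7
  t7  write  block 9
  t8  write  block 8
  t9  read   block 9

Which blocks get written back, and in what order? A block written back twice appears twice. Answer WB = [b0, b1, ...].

WB = [2, 0, 10]

  0 | W B0 → L0 miss [D]
  1 | W B2 → L2 miss [D]
  2 | R B11 → L3 miss [-]
  3 | W B10 → L2 miss wb→B2 [D]
  4 | R B8 → L0 miss wb→B0 [-]
  5 | R B6 → L2 miss wb→B10 [-]
  6 | W B7 → L3 miss [D]
  7 | W B9 → L1 miss [D]
  8 | W B8 → L0 hit [D]
  9 | R B9 → L1 hit [D]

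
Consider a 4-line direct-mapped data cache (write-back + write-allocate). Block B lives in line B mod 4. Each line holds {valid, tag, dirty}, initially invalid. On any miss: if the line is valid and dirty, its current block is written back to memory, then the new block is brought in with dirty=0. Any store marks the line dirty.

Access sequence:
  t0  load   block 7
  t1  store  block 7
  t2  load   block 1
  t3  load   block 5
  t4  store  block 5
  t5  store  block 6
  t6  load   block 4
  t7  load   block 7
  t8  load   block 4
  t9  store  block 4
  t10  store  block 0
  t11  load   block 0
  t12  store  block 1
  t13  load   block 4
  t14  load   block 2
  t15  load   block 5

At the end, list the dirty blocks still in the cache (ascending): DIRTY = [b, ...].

DIRTY = [7]

0: R B7 → L3 miss [-]
1: W B7 → L3 hit [D]
2: R B1 → L1 miss [-]
3: R B5 → L1 miss [-]
4: W B5 → L1 hit [D]
5: W B6 → L2 miss [D]
6: R B4 → L0 miss [-]
7: R B7 → L3 hit [D]
8: R B4 → L0 hit [-]
9: W B4 → L0 hit [D]
10: W B0 → L0 miss wb→B4 [D]
11: R B0 → L0 hit [D]
12: W B1 → L1 miss wb→B5 [D]
13: R B4 → L0 miss wb→B0 [-]
14: R B2 → L2 miss wb→B6 [-]
15: R B5 → L1 miss wb→B1 [-]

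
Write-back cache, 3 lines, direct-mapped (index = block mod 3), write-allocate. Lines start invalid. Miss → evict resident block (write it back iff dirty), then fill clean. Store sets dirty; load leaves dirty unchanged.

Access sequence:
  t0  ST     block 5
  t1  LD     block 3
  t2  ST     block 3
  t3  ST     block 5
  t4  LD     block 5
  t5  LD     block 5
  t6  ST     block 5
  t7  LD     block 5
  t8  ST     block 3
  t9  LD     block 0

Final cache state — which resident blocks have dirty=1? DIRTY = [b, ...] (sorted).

DIRTY = [5]

  0 | W B5 → L2 miss [D]
  1 | R B3 → L0 miss [-]
  2 | W B3 → L0 hit [D]
  3 | W B5 → L2 hit [D]
  4 | R B5 → L2 hit [D]
  5 | R B5 → L2 hit [D]
  6 | W B5 → L2 hit [D]
  7 | R B5 → L2 hit [D]
  8 | W B3 → L0 hit [D]
  9 | R B0 → L0 miss wb→B3 [-]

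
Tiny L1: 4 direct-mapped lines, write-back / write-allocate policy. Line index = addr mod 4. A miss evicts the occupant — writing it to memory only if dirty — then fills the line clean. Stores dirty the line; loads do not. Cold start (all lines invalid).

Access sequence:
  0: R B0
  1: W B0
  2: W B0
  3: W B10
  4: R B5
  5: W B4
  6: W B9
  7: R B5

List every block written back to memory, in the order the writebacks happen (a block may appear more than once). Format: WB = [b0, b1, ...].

WB = [0, 9]

  0 | R B0 → L0 miss [-]
  1 | W B0 → L0 hit [D]
  2 | W B0 → L0 hit [D]
  3 | W B10 → L2 miss [D]
  4 | R B5 → L1 miss [-]
  5 | W B4 → L0 miss wb→B0 [D]
  6 | W B9 → L1 miss [D]
  7 | R B5 → L1 miss wb→B9 [-]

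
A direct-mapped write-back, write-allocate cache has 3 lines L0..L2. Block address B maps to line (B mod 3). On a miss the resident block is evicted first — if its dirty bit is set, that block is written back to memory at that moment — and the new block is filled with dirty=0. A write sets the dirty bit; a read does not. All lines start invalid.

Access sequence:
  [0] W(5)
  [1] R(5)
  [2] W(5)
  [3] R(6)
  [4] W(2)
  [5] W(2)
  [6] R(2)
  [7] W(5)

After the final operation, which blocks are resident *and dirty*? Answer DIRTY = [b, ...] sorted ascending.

DIRTY = [5]

0: W B5 -> L2 miss  d=D]
1: R B5 -> L2 hit  d=D]
2: W B5 -> L2 hit  d=D]
3: R B6 -> L0 miss  d=-]
4: W B2 -> L2 miss wb->B5  d=D]
5: W B2 -> L2 hit  d=D]
6: R B2 -> L2 hit  d=D]
7: W B5 -> L2 miss wb->B2  d=D]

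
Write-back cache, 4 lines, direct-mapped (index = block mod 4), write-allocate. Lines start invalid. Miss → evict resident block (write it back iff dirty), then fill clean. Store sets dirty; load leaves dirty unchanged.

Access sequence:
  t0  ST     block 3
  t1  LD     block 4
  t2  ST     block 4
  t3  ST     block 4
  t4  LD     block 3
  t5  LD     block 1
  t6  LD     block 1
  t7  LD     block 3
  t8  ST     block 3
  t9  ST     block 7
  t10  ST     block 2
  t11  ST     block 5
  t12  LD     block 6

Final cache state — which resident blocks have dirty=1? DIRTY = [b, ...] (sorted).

DIRTY = [4, 5, 7]

0: W B3 → L3 miss [D]
1: R B4 → L0 miss [-]
2: W B4 → L0 hit [D]
3: W B4 → L0 hit [D]
4: R B3 → L3 hit [D]
5: R B1 → L1 miss [-]
6: R B1 → L1 hit [-]
7: R B3 → L3 hit [D]
8: W B3 → L3 hit [D]
9: W B7 → L3 miss wb→B3 [D]
10: W B2 → L2 miss [D]
11: W B5 → L1 miss [D]
12: R B6 → L2 miss wb→B2 [-]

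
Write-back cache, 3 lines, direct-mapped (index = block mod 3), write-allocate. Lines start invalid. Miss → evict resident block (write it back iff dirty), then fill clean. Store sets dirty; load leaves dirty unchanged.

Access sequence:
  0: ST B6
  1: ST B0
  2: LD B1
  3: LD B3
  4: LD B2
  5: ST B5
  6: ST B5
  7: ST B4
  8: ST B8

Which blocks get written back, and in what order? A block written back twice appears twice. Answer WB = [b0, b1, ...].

WB = [6, 0, 5]

  0 | W B6 → L0 miss [D]
  1 | W B0 → L0 miss wb→B6 [D]
  2 | R B1 → L1 miss [-]
  3 | R B3 → L0 miss wb→B0 [-]
  4 | R B2 → L2 miss [-]
  5 | W B5 → L2 miss [D]
  6 | W B5 → L2 hit [D]
  7 | W B4 → L1 miss [D]
  8 | W B8 → L2 miss wb→B5 [D]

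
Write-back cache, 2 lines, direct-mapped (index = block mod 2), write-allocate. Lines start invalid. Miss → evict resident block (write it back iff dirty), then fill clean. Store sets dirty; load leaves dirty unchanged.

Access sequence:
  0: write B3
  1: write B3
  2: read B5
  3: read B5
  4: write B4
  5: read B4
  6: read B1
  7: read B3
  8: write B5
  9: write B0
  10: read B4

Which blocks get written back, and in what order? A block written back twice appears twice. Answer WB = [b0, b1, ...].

WB = [3, 4, 0]

0: W B3 → L1 miss [D]
1: W B3 → L1 hit [D]
2: R B5 → L1 miss wb→B3 [-]
3: R B5 → L1 hit [-]
4: W B4 → L0 miss [D]
5: R B4 → L0 hit [D]
6: R B1 → L1 miss [-]
7: R B3 → L1 miss [-]
8: W B5 → L1 miss [D]
9: W B0 → L0 miss wb→B4 [D]
10: R B4 → L0 miss wb→B0 [-]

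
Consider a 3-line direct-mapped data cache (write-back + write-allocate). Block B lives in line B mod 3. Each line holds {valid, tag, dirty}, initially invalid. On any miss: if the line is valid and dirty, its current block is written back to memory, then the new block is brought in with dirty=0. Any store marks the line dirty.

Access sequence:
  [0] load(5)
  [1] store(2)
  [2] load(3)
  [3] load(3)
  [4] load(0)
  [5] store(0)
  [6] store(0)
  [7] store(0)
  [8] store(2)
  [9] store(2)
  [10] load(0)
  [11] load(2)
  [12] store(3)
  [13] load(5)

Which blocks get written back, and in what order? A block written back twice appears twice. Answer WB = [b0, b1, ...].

0: R B5 → L2 miss [-]
1: W B2 → L2 miss [D]
2: R B3 → L0 miss [-]
3: R B3 → L0 hit [-]
4: R B0 → L0 miss [-]
5: W B0 → L0 hit [D]
6: W B0 → L0 hit [D]
7: W B0 → L0 hit [D]
8: W B2 → L2 hit [D]
9: W B2 → L2 hit [D]
10: R B0 → L0 hit [D]
11: R B2 → L2 hit [D]
12: W B3 → L0 miss wb→B0 [D]
13: R B5 → L2 miss wb→B2 [-]

WB = [0, 2]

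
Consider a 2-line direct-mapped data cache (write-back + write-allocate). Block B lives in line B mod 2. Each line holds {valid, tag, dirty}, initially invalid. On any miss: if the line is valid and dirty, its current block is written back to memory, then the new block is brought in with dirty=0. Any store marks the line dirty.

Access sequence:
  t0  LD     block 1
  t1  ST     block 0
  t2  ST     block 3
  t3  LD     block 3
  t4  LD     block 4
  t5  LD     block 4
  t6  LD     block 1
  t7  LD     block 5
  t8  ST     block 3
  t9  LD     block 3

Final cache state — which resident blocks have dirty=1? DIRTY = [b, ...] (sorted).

0: R B1 → L1 miss [-]
1: W B0 → L0 miss [D]
2: W B3 → L1 miss [D]
3: R B3 → L1 hit [D]
4: R B4 → L0 miss wb→B0 [-]
5: R B4 → L0 hit [-]
6: R B1 → L1 miss wb→B3 [-]
7: R B5 → L1 miss [-]
8: W B3 → L1 miss [D]
9: R B3 → L1 hit [D]

DIRTY = [3]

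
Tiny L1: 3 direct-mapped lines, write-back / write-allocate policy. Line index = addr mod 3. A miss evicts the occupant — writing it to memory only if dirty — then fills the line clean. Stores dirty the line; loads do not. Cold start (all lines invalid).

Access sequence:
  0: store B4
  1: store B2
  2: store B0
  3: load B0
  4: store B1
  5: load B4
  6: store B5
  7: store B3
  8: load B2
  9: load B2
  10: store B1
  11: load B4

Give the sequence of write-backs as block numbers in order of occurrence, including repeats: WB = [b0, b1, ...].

  0 | W B4 → L1 miss [D]
  1 | W B2 → L2 miss [D]
  2 | W B0 → L0 miss [D]
  3 | R B0 → L0 hit [D]
  4 | W B1 → L1 miss wb→B4 [D]
  5 | R B4 → L1 miss wb→B1 [-]
  6 | W B5 → L2 miss wb→B2 [D]
  7 | W B3 → L0 miss wb→B0 [D]
  8 | R B2 → L2 miss wb→B5 [-]
  9 | R B2 → L2 hit [-]
  10 | W B1 → L1 miss [D]
  11 | R B4 → L1 miss wb→B1 [-]

WB = [4, 1, 2, 0, 5, 1]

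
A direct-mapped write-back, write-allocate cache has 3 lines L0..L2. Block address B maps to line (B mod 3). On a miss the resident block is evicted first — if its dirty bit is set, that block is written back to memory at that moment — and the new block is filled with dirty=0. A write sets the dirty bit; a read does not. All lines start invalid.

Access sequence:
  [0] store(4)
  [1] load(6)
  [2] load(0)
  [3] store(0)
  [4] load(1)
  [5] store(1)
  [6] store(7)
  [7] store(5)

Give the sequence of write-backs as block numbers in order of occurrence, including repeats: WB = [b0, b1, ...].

0: W B4 -> L1 miss  d=D]
1: R B6 -> L0 miss  d=-]
2: R B0 -> L0 miss  d=-]
3: W B0 -> L0 hit  d=D]
4: R B1 -> L1 miss wb->B4  d=-]
5: W B1 -> L1 hit  d=D]
6: W B7 -> L1 miss wb->B1  d=D]
7: W B5 -> L2 miss  d=D]

WB = [4, 1]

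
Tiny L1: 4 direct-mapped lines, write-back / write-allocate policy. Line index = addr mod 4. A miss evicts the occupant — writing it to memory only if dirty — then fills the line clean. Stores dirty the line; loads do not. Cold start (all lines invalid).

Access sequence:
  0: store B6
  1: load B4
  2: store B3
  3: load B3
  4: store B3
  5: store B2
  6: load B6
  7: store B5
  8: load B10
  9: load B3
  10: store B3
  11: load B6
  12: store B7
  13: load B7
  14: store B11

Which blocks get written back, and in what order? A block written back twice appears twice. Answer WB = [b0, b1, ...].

WB = [6, 2, 3, 7]

0: W B6 → L2 miss [D]
1: R B4 → L0 miss [-]
2: W B3 → L3 miss [D]
3: R B3 → L3 hit [D]
4: W B3 → L3 hit [D]
5: W B2 → L2 miss wb→B6 [D]
6: R B6 → L2 miss wb→B2 [-]
7: W B5 → L1 miss [D]
8: R B10 → L2 miss [-]
9: R B3 → L3 hit [D]
10: W B3 → L3 hit [D]
11: R B6 → L2 miss [-]
12: W B7 → L3 miss wb→B3 [D]
13: R B7 → L3 hit [D]
14: W B11 → L3 miss wb→B7 [D]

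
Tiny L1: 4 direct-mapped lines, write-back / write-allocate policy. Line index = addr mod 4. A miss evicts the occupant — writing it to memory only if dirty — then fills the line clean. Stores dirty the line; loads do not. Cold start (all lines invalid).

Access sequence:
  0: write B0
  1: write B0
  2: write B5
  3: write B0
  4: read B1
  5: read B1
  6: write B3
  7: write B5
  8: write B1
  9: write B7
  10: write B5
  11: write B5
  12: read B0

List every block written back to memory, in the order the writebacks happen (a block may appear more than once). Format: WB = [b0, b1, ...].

WB = [5, 5, 3, 1]

0: W B0 -> L0 miss  d=D]
1: W B0 -> L0 hit  d=D]
2: W B5 -> L1 miss  d=D]
3: W B0 -> L0 hit  d=D]
4: R B1 -> L1 miss wb->B5  d=-]
5: R B1 -> L1 hit  d=-]
6: W B3 -> L3 miss  d=D]
7: W B5 -> L1 miss  d=D]
8: W B1 -> L1 miss wb->B5  d=D]
9: W B7 -> L3 miss wb->B3  d=D]
10: W B5 -> L1 miss wb->B1  d=D]
11: W B5 -> L1 hit  d=D]
12: R B0 -> L0 hit  d=D]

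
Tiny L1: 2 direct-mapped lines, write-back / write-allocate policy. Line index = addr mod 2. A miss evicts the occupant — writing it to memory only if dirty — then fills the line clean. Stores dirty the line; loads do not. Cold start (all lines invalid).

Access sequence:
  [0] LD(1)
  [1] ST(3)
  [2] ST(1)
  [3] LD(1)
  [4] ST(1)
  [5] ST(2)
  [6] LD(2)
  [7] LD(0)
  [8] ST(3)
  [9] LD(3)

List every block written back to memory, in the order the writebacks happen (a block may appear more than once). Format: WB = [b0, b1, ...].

WB = [3, 2, 1]

  0 | R B1 → L1 miss [-]
  1 | W B3 → L1 miss [D]
  2 | W B1 → L1 miss wb→B3 [D]
  3 | R B1 → L1 hit [D]
  4 | W B1 → L1 hit [D]
  5 | W B2 → L0 miss [D]
  6 | R B2 → L0 hit [D]
  7 | R B0 → L0 miss wb→B2 [-]
  8 | W B3 → L1 miss wb→B1 [D]
  9 | R B3 → L1 hit [D]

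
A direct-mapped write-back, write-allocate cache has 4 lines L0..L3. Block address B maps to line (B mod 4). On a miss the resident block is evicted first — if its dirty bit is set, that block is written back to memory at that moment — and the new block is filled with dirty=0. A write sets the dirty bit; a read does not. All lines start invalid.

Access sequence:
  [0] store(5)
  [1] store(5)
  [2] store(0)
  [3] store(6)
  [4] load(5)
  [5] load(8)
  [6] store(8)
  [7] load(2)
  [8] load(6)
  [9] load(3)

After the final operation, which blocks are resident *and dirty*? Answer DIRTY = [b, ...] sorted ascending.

  0 | W B5 → L1 miss [D]
  1 | W B5 → L1 hit [D]
  2 | W B0 → L0 miss [D]
  3 | W B6 → L2 miss [D]
  4 | R B5 → L1 hit [D]
  5 | R B8 → L0 miss wb→B0 [-]
  6 | W B8 → L0 hit [D]
  7 | R B2 → L2 miss wb→B6 [-]
  8 | R B6 → L2 miss [-]
  9 | R B3 → L3 miss [-]

DIRTY = [5, 8]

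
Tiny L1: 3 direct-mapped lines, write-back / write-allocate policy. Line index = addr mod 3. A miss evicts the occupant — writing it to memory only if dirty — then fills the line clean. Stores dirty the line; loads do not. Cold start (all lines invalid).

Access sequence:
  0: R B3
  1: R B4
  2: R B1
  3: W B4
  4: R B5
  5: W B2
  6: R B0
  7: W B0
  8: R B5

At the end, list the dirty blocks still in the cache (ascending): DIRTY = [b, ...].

0: R B3 -> L0 miss  d=-]
1: R B4 -> L1 miss  d=-]
2: R B1 -> L1 miss  d=-]
3: W B4 -> L1 miss  d=D]
4: R B5 -> L2 miss  d=-]
5: W B2 -> L2 miss  d=D]
6: R B0 -> L0 miss  d=-]
7: W B0 -> L0 hit  d=D]
8: R B5 -> L2 miss wb->B2  d=-]

DIRTY = [0, 4]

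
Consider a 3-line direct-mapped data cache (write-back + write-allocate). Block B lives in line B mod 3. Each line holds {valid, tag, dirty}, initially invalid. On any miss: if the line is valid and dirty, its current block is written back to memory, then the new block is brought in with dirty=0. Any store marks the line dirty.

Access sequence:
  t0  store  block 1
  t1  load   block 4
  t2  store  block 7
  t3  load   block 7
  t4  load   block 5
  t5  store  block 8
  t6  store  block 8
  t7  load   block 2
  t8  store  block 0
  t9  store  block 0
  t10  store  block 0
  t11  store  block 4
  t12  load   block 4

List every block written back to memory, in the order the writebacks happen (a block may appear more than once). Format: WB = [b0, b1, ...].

WB = [1, 8, 7]

0: W B1 → L1 miss [D]
1: R B4 → L1 miss wb→B1 [-]
2: W B7 → L1 miss [D]
3: R B7 → L1 hit [D]
4: R B5 → L2 miss [-]
5: W B8 → L2 miss [D]
6: W B8 → L2 hit [D]
7: R B2 → L2 miss wb→B8 [-]
8: W B0 → L0 miss [D]
9: W B0 → L0 hit [D]
10: W B0 → L0 hit [D]
11: W B4 → L1 miss wb→B7 [D]
12: R B4 → L1 hit [D]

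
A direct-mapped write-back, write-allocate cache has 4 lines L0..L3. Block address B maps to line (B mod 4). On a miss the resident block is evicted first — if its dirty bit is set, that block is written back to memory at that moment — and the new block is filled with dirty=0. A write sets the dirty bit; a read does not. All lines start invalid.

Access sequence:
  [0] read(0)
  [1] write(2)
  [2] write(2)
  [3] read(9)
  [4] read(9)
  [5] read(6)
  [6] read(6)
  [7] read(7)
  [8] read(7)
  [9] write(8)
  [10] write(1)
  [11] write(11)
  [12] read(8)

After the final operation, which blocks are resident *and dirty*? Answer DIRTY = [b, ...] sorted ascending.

DIRTY = [1, 8, 11]

0: R B0 → L0 miss [-]
1: W B2 → L2 miss [D]
2: W B2 → L2 hit [D]
3: R B9 → L1 miss [-]
4: R B9 → L1 hit [-]
5: R B6 → L2 miss wb→B2 [-]
6: R B6 → L2 hit [-]
7: R B7 → L3 miss [-]
8: R B7 → L3 hit [-]
9: W B8 → L0 miss [D]
10: W B1 → L1 miss [D]
11: W B11 → L3 miss [D]
12: R B8 → L0 hit [D]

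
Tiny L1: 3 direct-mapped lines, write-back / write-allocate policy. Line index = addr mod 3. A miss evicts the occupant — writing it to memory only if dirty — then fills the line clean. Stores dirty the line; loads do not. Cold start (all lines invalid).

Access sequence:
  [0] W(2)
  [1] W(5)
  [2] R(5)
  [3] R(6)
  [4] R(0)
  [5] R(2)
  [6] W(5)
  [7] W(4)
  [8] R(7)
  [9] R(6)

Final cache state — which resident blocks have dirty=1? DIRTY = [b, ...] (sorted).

DIRTY = [5]

0: W B2 → L2 miss [D]
1: W B5 → L2 miss wb→B2 [D]
2: R B5 → L2 hit [D]
3: R B6 → L0 miss [-]
4: R B0 → L0 miss [-]
5: R B2 → L2 miss wb→B5 [-]
6: W B5 → L2 miss [D]
7: W B4 → L1 miss [D]
8: R B7 → L1 miss wb→B4 [-]
9: R B6 → L0 miss [-]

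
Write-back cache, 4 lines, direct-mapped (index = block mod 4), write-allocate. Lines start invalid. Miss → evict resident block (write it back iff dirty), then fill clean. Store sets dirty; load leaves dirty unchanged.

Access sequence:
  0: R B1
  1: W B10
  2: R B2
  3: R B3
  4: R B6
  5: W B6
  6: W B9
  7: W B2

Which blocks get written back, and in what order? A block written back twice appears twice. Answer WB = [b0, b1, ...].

  0 | R B1 → L1 miss [-]
  1 | W B10 → L2 miss [D]
  2 | R B2 → L2 miss wb→B10 [-]
  3 | R B3 → L3 miss [-]
  4 | R B6 → L2 miss [-]
  5 | W B6 → L2 hit [D]
  6 | W B9 → L1 miss [D]
  7 | W B2 → L2 miss wb→B6 [D]

WB = [10, 6]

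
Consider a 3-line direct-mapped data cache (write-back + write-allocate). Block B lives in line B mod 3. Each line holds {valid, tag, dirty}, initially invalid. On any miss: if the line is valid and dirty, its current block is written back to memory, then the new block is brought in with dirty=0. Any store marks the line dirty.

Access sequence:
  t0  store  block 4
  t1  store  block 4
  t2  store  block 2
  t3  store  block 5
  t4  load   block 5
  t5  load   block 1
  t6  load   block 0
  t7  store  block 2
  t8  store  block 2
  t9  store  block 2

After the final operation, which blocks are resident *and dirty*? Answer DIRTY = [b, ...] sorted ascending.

0: W B4 → L1 miss [D]
1: W B4 → L1 hit [D]
2: W B2 → L2 miss [D]
3: W B5 → L2 miss wb→B2 [D]
4: R B5 → L2 hit [D]
5: R B1 → L1 miss wb→B4 [-]
6: R B0 → L0 miss [-]
7: W B2 → L2 miss wb→B5 [D]
8: W B2 → L2 hit [D]
9: W B2 → L2 hit [D]

DIRTY = [2]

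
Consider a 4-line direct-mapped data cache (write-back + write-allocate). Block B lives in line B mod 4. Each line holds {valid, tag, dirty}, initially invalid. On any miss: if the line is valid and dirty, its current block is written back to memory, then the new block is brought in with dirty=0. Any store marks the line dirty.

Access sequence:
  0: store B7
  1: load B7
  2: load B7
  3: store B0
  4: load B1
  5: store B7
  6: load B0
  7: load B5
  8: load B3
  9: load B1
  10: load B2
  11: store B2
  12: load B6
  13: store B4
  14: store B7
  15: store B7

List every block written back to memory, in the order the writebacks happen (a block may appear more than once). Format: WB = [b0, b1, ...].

  0 | W B7 → L3 miss [D]
  1 | R B7 → L3 hit [D]
  2 | R B7 → L3 hit [D]
  3 | W B0 → L0 miss [D]
  4 | R B1 → L1 miss [-]
  5 | W B7 → L3 hit [D]
  6 | R B0 → L0 hit [D]
  7 | R B5 → L1 miss [-]
  8 | R B3 → L3 miss wb→B7 [-]
  9 | R B1 → L1 miss [-]
  10 | R B2 → L2 miss [-]
  11 | W B2 → L2 hit [D]
  12 | R B6 → L2 miss wb→B2 [-]
  13 | W B4 → L0 miss wb→B0 [D]
  14 | W B7 → L3 miss [D]
  15 | W B7 → L3 hit [D]

WB = [7, 2, 0]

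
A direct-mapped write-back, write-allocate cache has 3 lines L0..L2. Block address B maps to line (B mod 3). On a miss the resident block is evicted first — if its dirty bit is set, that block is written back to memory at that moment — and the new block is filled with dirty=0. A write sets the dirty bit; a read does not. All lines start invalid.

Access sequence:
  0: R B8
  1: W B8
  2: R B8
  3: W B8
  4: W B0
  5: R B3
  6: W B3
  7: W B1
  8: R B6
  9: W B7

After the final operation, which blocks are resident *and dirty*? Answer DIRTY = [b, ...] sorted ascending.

DIRTY = [7, 8]

0: R B8 -> L2 miss  d=-]
1: W B8 -> L2 hit  d=D]
2: R B8 -> L2 hit  d=D]
3: W B8 -> L2 hit  d=D]
4: W B0 -> L0 miss  d=D]
5: R B3 -> L0 miss wb->B0  d=-]
6: W B3 -> L0 hit  d=D]
7: W B1 -> L1 miss  d=D]
8: R B6 -> L0 miss wb->B3  d=-]
9: W B7 -> L1 miss wb->B1  d=D]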